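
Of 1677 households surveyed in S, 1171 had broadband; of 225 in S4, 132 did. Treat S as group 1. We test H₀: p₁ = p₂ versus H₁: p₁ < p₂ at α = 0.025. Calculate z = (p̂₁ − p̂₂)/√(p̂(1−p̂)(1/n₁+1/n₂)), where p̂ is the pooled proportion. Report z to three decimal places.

p̂₁ = 1171/1677 ≈ 0.69827, p̂₂ = 132/225 ≈ 0.58667.
Pooled p̂ = (1171+132)/(1677+225) = 1303/1902 = 0.68507.
SE = √(p̂(1−p̂)(1/n₁+1/n₂)) = √(0.68507·0.31493·0.00504075) = √(0.00108754) = 0.03298.
z = (0.69827 − 0.58667)/0.03298 = 0.11160/0.03298 = 3.384.
p-value = P(Z < 3.384) ≈ 0.9996. With α = 0.025, fail to reject H₀.

z = 3.384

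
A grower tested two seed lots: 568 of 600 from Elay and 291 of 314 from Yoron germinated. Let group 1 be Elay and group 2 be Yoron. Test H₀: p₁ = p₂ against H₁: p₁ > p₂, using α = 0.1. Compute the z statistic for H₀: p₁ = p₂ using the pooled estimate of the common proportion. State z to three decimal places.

z = 1.202

p̂₁ = 568/600 ≈ 0.946667, p̂₂ = 291/314 ≈ 0.926752.
Pooled p̂ = (568+291)/(600+314) = 859/914 = 0.939825.
SE = √(0.056554 × 0.00485138) = 0.016564.
z = (0.946667 − 0.926752)/0.016564 = 0.019915/0.016564 = 1.202.
p-value = P(Z > 1.202) ≈ 0.1146. With α = 0.1, fail to reject H₀.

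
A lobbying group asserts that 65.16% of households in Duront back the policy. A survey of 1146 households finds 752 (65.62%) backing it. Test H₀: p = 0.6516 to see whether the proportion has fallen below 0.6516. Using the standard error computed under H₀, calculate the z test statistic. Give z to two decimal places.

z = 0.33

p̂ = 752/1146 = 0.6562.
Standard error under H₀: √(0.6516×0.3484/1146) = 0.0141.
z = (0.6562 − 0.6516)/0.0141 = 0.0046/0.0141 = 0.33.
p-value = P(Z < 0.327) ≈ 0.6280.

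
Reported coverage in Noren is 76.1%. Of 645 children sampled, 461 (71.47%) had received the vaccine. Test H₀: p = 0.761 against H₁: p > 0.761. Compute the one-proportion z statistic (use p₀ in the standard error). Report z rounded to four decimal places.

p̂ = 461/645 ≈ 0.714729.
Standard error under H₀: √(0.761×0.239/645) = 0.016792.
z = (0.714729 − 0.761)/0.016792 = -0.046271/0.016792 = -2.7555.
p-value = P(Z > -2.756) ≈ 0.9971.

z = -2.7555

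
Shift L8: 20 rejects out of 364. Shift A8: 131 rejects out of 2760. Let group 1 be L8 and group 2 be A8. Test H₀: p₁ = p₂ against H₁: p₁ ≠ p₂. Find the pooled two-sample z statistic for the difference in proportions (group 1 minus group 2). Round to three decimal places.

p̂₁ = 20/364 = 0.05495, p̂₂ = 131/2760 = 0.04746.
Pooled p̂ = (20+131)/(364+2760) = 151/3124 = 0.04834.
SE = √(0.0459991 × 0.00310957) = 0.01196.
z = (0.05495 − 0.04746)/0.01196 = 0.00749/0.01196 = 0.626.
Two-sided p-value ≈ 2·Φ(−0.626) = 0.5316.

z = 0.626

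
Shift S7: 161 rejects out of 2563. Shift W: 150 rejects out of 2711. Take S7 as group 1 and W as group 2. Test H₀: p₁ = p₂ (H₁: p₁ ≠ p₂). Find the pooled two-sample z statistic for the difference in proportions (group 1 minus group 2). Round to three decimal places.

p̂₁ = 161/2563 ≈ 0.06282, p̂₂ = 150/2711 ≈ 0.05533.
Pooled p̂ = (161+150)/(2563+2711) = 311/5274 = 0.05897.
SE = √(p̂(1−p̂)(1/n₁+1/n₂)) = √(0.05897·0.94103·0.000759035) = √(4.21198e-05) = 0.00649.
z = (0.06282 − 0.05533)/0.00649 = 0.00749/0.00649 = 1.154.

z = 1.154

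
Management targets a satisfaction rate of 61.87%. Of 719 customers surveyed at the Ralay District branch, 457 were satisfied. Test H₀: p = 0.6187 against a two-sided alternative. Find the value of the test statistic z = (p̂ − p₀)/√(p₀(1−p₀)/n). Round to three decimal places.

p̂ = 457/719 ≈ 0.635605.
Standard error under H₀: √(0.6187×0.3813/719) = 0.018114.
z = (0.635605 − 0.6187)/0.018114 = 0.016905/0.018114 = 0.933.
p-value = 2·P(Z > 0.933) ≈ 0.3507.

z = 0.933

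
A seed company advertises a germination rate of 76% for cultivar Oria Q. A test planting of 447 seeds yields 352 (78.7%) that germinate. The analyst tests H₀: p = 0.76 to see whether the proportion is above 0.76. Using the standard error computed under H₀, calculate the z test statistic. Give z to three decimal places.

p̂ = 352/447 = 0.78747.
Under H₀, SE = √(0.76·0.24/447) = √(0.000408054) = 0.02020.
z = (0.78747 − 0.76)/0.02020 = 0.02747/0.02020 = 1.360.
p-value = P(Z > 1.360) ≈ 0.0869.

z = 1.360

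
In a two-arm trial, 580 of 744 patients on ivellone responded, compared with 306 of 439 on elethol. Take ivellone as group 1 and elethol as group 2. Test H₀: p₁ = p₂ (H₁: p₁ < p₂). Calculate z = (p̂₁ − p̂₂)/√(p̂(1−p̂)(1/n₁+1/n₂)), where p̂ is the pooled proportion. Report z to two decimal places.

z = 3.16

p̂₁ = 580/744 ≈ 0.7796, p̂₂ = 306/439 ≈ 0.6970.
Pooled p̂ = (580+306)/(744+439) = 886/1183 = 0.7489.
SE = √(0.188027 × 0.00362199) = 0.0261.
z = (0.7796 − 0.6970)/0.0261 = 0.0826/0.0261 = 3.16.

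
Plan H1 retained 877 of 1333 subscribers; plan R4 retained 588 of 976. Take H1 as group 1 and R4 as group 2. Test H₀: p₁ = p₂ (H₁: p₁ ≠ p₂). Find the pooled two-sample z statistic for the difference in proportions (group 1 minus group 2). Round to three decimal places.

z = 2.733

p̂₁ = 877/1333 ≈ 0.65791, p̂₂ = 588/976 ≈ 0.60246.
Pooled p̂ = (877+588)/(1333+976) = 1465/2309 = 0.63447.
SE = √(p̂(1−p̂)(1/n₁+1/n₂)) = √(0.63447·0.36553·0.00177478) = √(0.000411601) = 0.02029.
z = (0.65791 − 0.60246)/0.02029 = 0.05545/0.02029 = 2.733.
Two-sided p-value ≈ 2·Φ(−2.733) = 0.0063.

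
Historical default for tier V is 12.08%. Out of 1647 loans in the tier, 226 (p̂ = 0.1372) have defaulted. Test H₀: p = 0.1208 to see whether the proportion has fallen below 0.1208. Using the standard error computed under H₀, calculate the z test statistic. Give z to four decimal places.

p̂ = 226/1647 = 0.137219.
Under H₀, SE = √(0.1208·0.8792/1647) = √(6.44853e-05) = 0.008030.
z = (0.137219 − 0.1208)/0.008030 = 0.016419/0.008030 = 2.0447.
p-value = P(Z < 2.045) ≈ 0.9796.

z = 2.0447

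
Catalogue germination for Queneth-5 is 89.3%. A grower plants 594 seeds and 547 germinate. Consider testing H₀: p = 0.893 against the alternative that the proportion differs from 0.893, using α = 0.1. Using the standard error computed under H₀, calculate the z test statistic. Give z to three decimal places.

z = 2.198

p̂ = 547/594 ≈ 0.920875.
SE = √(p₀(1−p₀)/n) = √(0.095551/594) = 0.012683.
z = (0.920875 − 0.893)/0.012683 = 0.027875/0.012683 = 2.198.
Two-sided p-value ≈ 2·Φ(−2.198) = 0.0280; since p < α = 0.1, reject H₀.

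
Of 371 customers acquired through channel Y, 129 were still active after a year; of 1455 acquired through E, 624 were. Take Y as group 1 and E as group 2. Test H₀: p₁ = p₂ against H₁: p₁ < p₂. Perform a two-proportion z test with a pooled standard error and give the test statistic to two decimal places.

z = -2.83

p̂₁ = 129/371 = 0.34771, p̂₂ = 624/1455 = 0.42887.
Pooled p̂ = (129+624)/(371+1455) = 753/1826 = 0.41238.
SE = √(0.242322 × 0.0033827) = 0.02863.
z = (0.34771 − 0.42887)/0.02863 = -0.08116/0.02863 = -2.83.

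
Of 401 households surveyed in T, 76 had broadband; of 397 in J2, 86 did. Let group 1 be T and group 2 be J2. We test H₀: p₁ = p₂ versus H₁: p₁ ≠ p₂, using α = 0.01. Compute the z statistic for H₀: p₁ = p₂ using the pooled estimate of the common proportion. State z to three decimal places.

z = -0.952

p̂₁ = 76/401 = 0.189526, p̂₂ = 86/397 = 0.216625.
Pooled p̂ = (76+86)/(401+397) = 162/798 = 0.203008.
SE = √(0.161795 × 0.00501266) = 0.028479.
z = (0.189526 − 0.216625)/0.028479 = -0.027099/0.028479 = -0.952.
Two-sided p-value ≈ 2·Φ(−0.952) = 0.3413. With α = 0.01, fail to reject H₀.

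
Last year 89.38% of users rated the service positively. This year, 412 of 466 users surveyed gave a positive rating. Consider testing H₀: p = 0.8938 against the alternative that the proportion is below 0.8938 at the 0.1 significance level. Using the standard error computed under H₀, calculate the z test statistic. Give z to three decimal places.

p̂ = 412/466 = 0.88412.
Under H₀, SE = √(0.8938·0.1062/466) = √(0.000203694) = 0.01427.
z = (0.88412 − 0.8938)/0.01427 = -0.00968/0.01427 = -0.678.
p-value = P(Z < -0.678) ≈ 0.2488; since p > α = 0.1, fail to reject H₀.

z = -0.678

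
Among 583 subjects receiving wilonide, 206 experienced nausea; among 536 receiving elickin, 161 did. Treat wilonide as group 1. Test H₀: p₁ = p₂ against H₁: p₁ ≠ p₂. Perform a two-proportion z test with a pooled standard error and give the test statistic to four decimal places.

z = 1.8855

p̂₁ = 206/583 ≈ 0.353345, p̂₂ = 161/536 ≈ 0.300373.
Pooled p̂ = (206+161)/(583+536) = 367/1119 = 0.327971.
SE = √(p̂(1−p̂)(1/n₁+1/n₂)) = √(0.327971·0.672029·0.00358094) = √(0.000789261) = 0.028094.
z = (0.353345 − 0.300373)/0.028094 = 0.052972/0.028094 = 1.8855.
Two-sided p-value ≈ 2·Φ(−1.886) = 0.0594.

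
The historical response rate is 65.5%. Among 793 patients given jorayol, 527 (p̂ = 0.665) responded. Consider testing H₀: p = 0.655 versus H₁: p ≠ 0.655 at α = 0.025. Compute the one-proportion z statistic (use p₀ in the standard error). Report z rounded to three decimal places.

z = 0.567

p̂ = 527/793 ≈ 0.664565.
Standard error under H₀: √(0.655×0.345/793) = 0.016881.
z = (0.664565 − 0.655)/0.016881 = 0.009565/0.016881 = 0.567.
p-value = 2·P(Z > 0.567) ≈ 0.5710; since p > α = 0.025, fail to reject H₀.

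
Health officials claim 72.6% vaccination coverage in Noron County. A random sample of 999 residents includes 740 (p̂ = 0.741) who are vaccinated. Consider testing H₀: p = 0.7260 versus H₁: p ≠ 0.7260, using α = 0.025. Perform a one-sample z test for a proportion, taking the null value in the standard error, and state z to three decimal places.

p̂ = 740/999 ≈ 0.74074.
Standard error under H₀: √(0.726×0.274/999) = 0.01411.
z = (0.74074 − 0.726)/0.01411 = 0.01474/0.01411 = 1.045.
Two-sided p-value ≈ 2·Φ(−1.045) = 0.2962; since p > α = 0.025, fail to reject H₀.

z = 1.045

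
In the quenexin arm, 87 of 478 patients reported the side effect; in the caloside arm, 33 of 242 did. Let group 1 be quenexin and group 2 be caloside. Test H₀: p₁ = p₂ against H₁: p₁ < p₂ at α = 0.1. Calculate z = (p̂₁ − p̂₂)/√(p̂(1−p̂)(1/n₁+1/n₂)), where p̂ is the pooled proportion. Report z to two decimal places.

z = 1.55

p̂₁ = 87/478 ≈ 0.1820, p̂₂ = 33/242 ≈ 0.1364.
Pooled p̂ = (87+33)/(478+242) = 120/720 = 0.1667.
SE = √(p̂(1−p̂)(1/n₁+1/n₂)) = √(0.1667·0.8333·0.00622428) = √(0.000864484) = 0.0294.
z = (0.1820 − 0.1364)/0.0294 = 0.0456/0.0294 = 1.55.
p-value = P(Z < 1.552) ≈ 0.9397. With α = 0.1, fail to reject H₀.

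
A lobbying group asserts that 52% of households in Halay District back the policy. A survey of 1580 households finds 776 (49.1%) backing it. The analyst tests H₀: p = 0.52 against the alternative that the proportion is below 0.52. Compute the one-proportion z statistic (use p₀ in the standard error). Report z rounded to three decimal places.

z = -2.296

p̂ = 776/1580 = 0.49114.
Under H₀, SE = √(0.52·0.48/1580) = √(0.000157975) = 0.01257.
z = (0.49114 − 0.52)/0.01257 = -0.02886/0.01257 = -2.296.
p-value = P(Z < -2.296) ≈ 0.0108.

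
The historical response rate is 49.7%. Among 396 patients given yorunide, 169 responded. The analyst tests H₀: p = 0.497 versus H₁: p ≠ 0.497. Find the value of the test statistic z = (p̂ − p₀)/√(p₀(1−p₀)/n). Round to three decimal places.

p̂ = 169/396 ≈ 0.42677.
SE = √(p₀(1−p₀)/n) = √(0.24999/396) = 0.02513.
z = (0.42677 − 0.497)/0.02513 = -0.07023/0.02513 = -2.795.
p-value = 2·P(Z > 2.795) ≈ 0.0052.

z = -2.795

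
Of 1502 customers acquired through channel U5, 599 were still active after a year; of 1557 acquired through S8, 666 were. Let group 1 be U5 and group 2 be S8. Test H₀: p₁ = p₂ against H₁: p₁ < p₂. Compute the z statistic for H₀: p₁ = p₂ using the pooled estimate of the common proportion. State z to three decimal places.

z = -1.625

p̂₁ = 599/1502 ≈ 0.39880, p̂₂ = 666/1557 ≈ 0.42775.
Pooled p̂ = (599+666)/(1502+1557) = 1265/3059 = 0.41353.
SE = √(0.242524 × 0.00130804) = 0.01781.
z = (0.39880 − 0.42775)/0.01781 = -0.02895/0.01781 = -1.625.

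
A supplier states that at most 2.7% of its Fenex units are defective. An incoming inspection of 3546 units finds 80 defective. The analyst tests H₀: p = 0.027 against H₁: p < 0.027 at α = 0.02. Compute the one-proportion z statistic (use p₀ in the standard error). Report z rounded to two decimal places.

p̂ = 80/3546 ≈ 0.0226.
Standard error under H₀: √(0.027×0.973/3546) = 0.0027.
z = (0.0226 − 0.027)/0.0027 = -0.0044/0.0027 = -1.63.
p-value = P(Z < -1.631) ≈ 0.0514; since p > α = 0.02, fail to reject H₀.

z = -1.63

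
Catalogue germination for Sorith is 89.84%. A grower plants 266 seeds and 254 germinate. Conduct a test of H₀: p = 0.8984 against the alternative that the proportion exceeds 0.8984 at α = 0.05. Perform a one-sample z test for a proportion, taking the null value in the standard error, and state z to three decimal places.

p̂ = 254/266 = 0.954887.
Under H₀, SE = √(0.8984·0.1016/266) = √(0.000343148) = 0.018524.
z = (0.954887 − 0.8984)/0.018524 = 0.056487/0.018524 = 3.049.
p-value = P(Z > 3.049) ≈ 0.0011, so at α = 0.05 we reject H₀.

z = 3.049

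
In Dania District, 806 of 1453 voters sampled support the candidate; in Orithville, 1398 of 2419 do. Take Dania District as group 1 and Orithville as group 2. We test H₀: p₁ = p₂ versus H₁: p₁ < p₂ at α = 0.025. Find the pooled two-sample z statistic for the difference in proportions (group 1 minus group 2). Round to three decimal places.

z = -1.412

p̂₁ = 806/1453 = 0.55471, p̂₂ = 1398/2419 = 0.57792.
Pooled p̂ = (806+1398)/(1453+2419) = 2204/3872 = 0.56921.
SE = √(0.245209 × 0.00110163) = 0.01644.
z = (0.55471 − 0.57792)/0.01644 = -0.02321/0.01644 = -1.412.
p-value = P(Z < -1.412) ≈ 0.0789, so at α = 0.025 we fail to reject H₀.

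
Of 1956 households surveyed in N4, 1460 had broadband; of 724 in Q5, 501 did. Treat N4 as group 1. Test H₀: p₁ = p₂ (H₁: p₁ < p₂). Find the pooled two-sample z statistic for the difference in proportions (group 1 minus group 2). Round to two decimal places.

z = 2.82

p̂₁ = 1460/1956 ≈ 0.7464, p̂₂ = 501/724 ≈ 0.6920.
Pooled p̂ = (1460+501)/(1956+724) = 1961/2680 = 0.7317.
SE = √(0.196308 × 0.00189246) = 0.0193.
z = (0.7464 − 0.6920)/0.0193 = 0.0544/0.0193 = 2.82.
p-value = P(Z < 2.824) ≈ 0.9976.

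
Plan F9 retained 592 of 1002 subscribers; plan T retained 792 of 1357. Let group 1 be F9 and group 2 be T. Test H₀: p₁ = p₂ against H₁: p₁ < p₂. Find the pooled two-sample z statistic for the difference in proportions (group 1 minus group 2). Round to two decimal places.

z = 0.35

p̂₁ = 592/1002 = 0.5908, p̂₂ = 792/1357 = 0.5836.
Pooled p̂ = (592+792)/(1002+1357) = 1384/2359 = 0.5867.
SE = √(p̂(1−p̂)(1/n₁+1/n₂)) = √(0.5867·0.4133·0.00173492) = √(0.000420693) = 0.0205.
z = (0.5908 − 0.5836)/0.0205 = 0.0072/0.0205 = 0.35.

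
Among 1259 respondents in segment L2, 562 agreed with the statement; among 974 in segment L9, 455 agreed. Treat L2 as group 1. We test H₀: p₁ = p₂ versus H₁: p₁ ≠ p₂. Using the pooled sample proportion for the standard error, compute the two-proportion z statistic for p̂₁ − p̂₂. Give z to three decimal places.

z = -0.977

p̂₁ = 562/1259 ≈ 0.44639, p̂₂ = 455/974 ≈ 0.46715.
Pooled p̂ = (562+455)/(1259+974) = 1017/2233 = 0.45544.
SE = √(0.248015 × 0.00182098) = 0.02125.
z = (0.44639 − 0.46715)/0.02125 = -0.02076/0.02125 = -0.977.
Two-sided p-value ≈ 2·Φ(−0.977) = 0.3286.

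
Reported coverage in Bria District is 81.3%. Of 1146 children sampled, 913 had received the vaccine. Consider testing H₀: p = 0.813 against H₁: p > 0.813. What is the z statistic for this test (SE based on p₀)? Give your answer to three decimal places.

p̂ = 913/1146 = 0.79668.
Standard error under H₀: √(0.813×0.187/1146) = 0.01152.
z = (0.79668 − 0.813)/0.01152 = -0.01632/0.01152 = -1.417.
p-value = P(Z > -1.417) ≈ 0.9217.

z = -1.417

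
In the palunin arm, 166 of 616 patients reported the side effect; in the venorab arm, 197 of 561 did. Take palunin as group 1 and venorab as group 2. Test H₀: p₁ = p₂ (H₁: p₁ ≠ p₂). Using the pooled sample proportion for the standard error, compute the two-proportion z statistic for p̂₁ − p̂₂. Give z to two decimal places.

p̂₁ = 166/616 ≈ 0.2695, p̂₂ = 197/561 ≈ 0.3512.
Pooled p̂ = (166+197)/(616+561) = 363/1177 = 0.3084.
SE = √(0.213294 × 0.00340591) = 0.0270.
z = (0.2695 − 0.3512)/0.0270 = -0.0817/0.0270 = -3.03.

z = -3.03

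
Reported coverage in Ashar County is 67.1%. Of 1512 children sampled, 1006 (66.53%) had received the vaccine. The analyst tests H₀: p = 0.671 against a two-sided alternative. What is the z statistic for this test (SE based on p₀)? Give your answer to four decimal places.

z = -0.4681

p̂ = 1006/1512 = 0.665344.
Under H₀, SE = √(0.671·0.329/1512) = √(0.000146005) = 0.012083.
z = (0.665344 − 0.671)/0.012083 = -0.005656/0.012083 = -0.4681.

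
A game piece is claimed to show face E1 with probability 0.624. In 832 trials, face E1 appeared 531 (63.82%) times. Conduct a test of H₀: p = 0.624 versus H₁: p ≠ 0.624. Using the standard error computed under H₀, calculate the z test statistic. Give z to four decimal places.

z = 0.8469

p̂ = 531/832 ≈ 0.6382212.
Under H₀, SE = √(0.624·0.376/832) = √(0.000282) = 0.0167929.
z = (0.6382212 − 0.624)/0.0167929 = 0.0142212/0.0167929 = 0.8469.
p-value = 2·P(Z > 0.847) ≈ 0.3971.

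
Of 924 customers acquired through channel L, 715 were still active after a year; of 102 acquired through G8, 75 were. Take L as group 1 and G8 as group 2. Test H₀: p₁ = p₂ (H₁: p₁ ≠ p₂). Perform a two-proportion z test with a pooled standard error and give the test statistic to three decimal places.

p̂₁ = 715/924 = 0.77381, p̂₂ = 75/102 = 0.73529.
Pooled p̂ = (715+75)/(924+102) = 790/1026 = 0.76998.
SE = √(p̂(1−p̂)(1/n₁+1/n₂)) = √(0.76998·0.23002·0.0108862) = √(0.00192806) = 0.04391.
z = (0.77381 − 0.73529)/0.04391 = 0.03852/0.04391 = 0.877.

z = 0.877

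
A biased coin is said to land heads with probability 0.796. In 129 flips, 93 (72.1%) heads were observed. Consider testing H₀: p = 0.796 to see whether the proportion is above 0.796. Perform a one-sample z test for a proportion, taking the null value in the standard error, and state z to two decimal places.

z = -2.12

p̂ = 93/129 ≈ 0.7209.
Standard error under H₀: √(0.796×0.204/129) = 0.0355.
z = (0.7209 − 0.796)/0.0355 = -0.0751/0.0355 = -2.12.
p-value = P(Z > -2.116) ≈ 0.9828.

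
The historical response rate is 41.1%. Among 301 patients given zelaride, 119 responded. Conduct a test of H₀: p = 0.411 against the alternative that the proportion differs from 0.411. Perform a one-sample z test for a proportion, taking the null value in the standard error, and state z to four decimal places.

p̂ = 119/301 = 0.395349.
Under H₀, SE = √(0.411·0.589/301) = √(0.000804249) = 0.028359.
z = (0.395349 − 0.411)/0.028359 = -0.015651/0.028359 = -0.5519.
Two-sided p-value ≈ 2·Φ(−0.552) = 0.5810.

z = -0.5519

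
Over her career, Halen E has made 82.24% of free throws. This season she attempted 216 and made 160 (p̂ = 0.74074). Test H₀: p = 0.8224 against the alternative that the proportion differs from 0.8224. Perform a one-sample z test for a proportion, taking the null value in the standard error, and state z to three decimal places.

z = -3.140

p̂ = 160/216 = 0.740741.
Under H₀, SE = √(0.8224·0.1776/216) = √(0.000676196) = 0.026004.
z = (0.740741 − 0.8224)/0.026004 = -0.081659/0.026004 = -3.140.
Two-sided p-value ≈ 2·Φ(−3.140) = 0.0017.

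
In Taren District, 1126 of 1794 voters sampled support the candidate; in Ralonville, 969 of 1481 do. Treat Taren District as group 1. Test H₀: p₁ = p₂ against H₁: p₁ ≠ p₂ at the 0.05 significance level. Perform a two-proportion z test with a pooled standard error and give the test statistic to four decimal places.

z = -1.5805

p̂₁ = 1126/1794 ≈ 0.627648, p̂₂ = 969/1481 ≈ 0.654288.
Pooled p̂ = (1126+969)/(1794+1481) = 2095/3275 = 0.639695.
SE = √(p̂(1−p̂)(1/n₁+1/n₂)) = √(0.639695·0.360305·0.00123263) = √(0.000284104) = 0.016855.
z = (0.627648 − 0.654288)/0.016855 = -0.026640/0.016855 = -1.5805.
Two-sided p-value ≈ 2·Φ(−1.580) = 0.1140, so at α = 0.05 we fail to reject H₀.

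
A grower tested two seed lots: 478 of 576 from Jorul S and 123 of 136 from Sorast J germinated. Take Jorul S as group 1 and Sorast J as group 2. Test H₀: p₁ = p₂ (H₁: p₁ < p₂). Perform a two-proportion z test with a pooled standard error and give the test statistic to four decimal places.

z = -2.1556

p̂₁ = 478/576 = 0.8298611, p̂₂ = 123/136 = 0.9044118.
Pooled p̂ = (478+123)/(576+136) = 601/712 = 0.8441011.
SE = √(p̂(1−p̂)(1/n₁+1/n₂)) = √(0.8441011·0.1558989·0.00908905) = √(0.00119607) = 0.0345842.
z = (0.8298611 − 0.9044118)/0.0345842 = -0.0745507/0.0345842 = -2.1556.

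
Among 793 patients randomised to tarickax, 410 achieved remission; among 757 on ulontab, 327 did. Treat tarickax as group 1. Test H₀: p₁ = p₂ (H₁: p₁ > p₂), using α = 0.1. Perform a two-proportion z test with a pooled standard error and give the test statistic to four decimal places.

p̂₁ = 410/793 ≈ 0.517024, p̂₂ = 327/757 ≈ 0.431968.
Pooled p̂ = (410+327)/(793+757) = 737/1550 = 0.475484.
SE = √(0.249399 × 0.00258204) = 0.025376.
z = (0.517024 − 0.431968)/0.025376 = 0.085056/0.025376 = 3.3518.
p-value = P(Z > 3.352) ≈ 0.0004. With α = 0.1, reject H₀.

z = 3.3518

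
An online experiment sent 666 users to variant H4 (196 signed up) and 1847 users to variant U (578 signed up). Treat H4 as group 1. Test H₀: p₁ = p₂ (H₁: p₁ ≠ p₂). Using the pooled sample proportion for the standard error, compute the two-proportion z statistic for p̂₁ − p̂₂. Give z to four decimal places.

z = -0.8936

p̂₁ = 196/666 = 0.294294, p̂₂ = 578/1847 = 0.312940.
Pooled p̂ = (196+578)/(666+1847) = 774/2513 = 0.307998.
SE = √(0.213135 × 0.00204292) = 0.020867.
z = (0.294294 − 0.312940)/0.020867 = -0.018646/0.020867 = -0.8936.
p-value = 2·P(Z > 0.894) ≈ 0.3716.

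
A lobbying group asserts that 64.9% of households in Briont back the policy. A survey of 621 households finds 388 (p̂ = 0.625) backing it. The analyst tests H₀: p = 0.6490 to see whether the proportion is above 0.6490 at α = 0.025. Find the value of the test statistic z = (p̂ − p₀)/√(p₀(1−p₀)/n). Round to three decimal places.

p̂ = 388/621 ≈ 0.62480.
Standard error under H₀: √(0.649×0.351/621) = 0.01915.
z = (0.62480 − 0.649)/0.01915 = -0.02420/0.01915 = -1.264.
p-value = P(Z > -1.264) ≈ 0.8968. With α = 0.025, fail to reject H₀.

z = -1.264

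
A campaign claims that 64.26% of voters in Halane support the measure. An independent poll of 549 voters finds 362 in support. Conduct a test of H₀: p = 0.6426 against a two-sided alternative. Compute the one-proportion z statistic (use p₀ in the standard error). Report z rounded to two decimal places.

p̂ = 362/549 ≈ 0.6594.
Standard error under H₀: √(0.6426×0.3574/549) = 0.0205.
z = (0.6594 − 0.6426)/0.0205 = 0.0168/0.0205 = 0.82.
Two-sided p-value ≈ 2·Φ(−0.820) = 0.4120.

z = 0.82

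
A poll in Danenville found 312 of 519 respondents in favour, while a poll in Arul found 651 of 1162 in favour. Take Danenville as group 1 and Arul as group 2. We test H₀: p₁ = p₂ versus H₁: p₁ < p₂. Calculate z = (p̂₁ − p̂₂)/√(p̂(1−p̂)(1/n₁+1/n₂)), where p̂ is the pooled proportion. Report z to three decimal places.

p̂₁ = 312/519 ≈ 0.60116, p̂₂ = 651/1162 ≈ 0.56024.
Pooled p̂ = (312+651)/(519+1162) = 963/1681 = 0.57287.
SE = √(p̂(1−p̂)(1/n₁+1/n₂)) = √(0.57287·0.42713·0.00278737) = √(0.00068204) = 0.02612.
z = (0.60116 − 0.56024)/0.02612 = 0.04092/0.02612 = 1.567.
p-value = P(Z < 1.567) ≈ 0.9414.

z = 1.567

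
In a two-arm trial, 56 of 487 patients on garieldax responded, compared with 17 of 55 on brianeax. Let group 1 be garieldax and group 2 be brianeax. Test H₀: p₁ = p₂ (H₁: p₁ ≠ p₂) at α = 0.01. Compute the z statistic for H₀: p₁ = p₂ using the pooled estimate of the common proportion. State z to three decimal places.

z = -3.997

p̂₁ = 56/487 = 0.11499, p̂₂ = 17/55 = 0.30909.
Pooled p̂ = (56+17)/(487+55) = 73/542 = 0.13469.
SE = √(p̂(1−p̂)(1/n₁+1/n₂)) = √(0.13469·0.86531·0.0202352) = √(0.00235833) = 0.04856.
z = (0.11499 − 0.30909)/0.04856 = -0.19410/0.04856 = -3.997.
Two-sided p-value ≈ 2·Φ(−3.997) = 0.0001, so at α = 0.01 we reject H₀.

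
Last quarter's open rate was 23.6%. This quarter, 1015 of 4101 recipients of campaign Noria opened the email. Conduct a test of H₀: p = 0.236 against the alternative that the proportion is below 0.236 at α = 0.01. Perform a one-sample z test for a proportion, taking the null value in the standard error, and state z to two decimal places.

p̂ = 1015/4101 ≈ 0.24750.
SE = √(p₀(1−p₀)/n) = √(0.1803/4101) = 0.00663.
z = (0.24750 − 0.236)/0.00663 = 0.01150/0.00663 = 1.73.
p-value = P(Z < 1.734) ≈ 0.9586; since p > α = 0.01, fail to reject H₀.

z = 1.73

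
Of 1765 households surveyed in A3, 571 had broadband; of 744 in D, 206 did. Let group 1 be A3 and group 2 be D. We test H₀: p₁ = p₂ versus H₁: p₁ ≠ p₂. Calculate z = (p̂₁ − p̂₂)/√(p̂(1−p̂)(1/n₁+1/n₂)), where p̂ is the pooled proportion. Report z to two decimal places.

z = 2.31

p̂₁ = 571/1765 ≈ 0.3235, p̂₂ = 206/744 ≈ 0.2769.
Pooled p̂ = (571+206)/(1765+744) = 777/2509 = 0.3097.
SE = √(p̂(1−p̂)(1/n₁+1/n₂)) = √(0.3097·0.6903·0.00191066) = √(0.000408461) = 0.0202.
z = (0.3235 − 0.2769)/0.0202 = 0.0466/0.0202 = 2.31.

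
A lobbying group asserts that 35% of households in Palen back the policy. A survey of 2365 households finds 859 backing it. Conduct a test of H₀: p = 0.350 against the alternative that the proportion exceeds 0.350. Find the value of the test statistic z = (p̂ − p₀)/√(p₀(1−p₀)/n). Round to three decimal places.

p̂ = 859/2365 = 0.36321.
Standard error under H₀: √(0.35×0.65/2365) = 0.00981.
z = (0.36321 − 0.35)/0.00981 = 0.01321/0.00981 = 1.347.
p-value = P(Z > 1.347) ≈ 0.0890.

z = 1.347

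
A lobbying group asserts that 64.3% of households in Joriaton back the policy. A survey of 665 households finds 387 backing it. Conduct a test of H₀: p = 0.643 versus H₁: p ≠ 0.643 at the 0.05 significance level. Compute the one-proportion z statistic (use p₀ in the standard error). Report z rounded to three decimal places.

z = -3.286

p̂ = 387/665 ≈ 0.58195.
SE = √(p₀(1−p₀)/n) = √(0.22955/665) = 0.01858.
z = (0.58195 − 0.643)/0.01858 = -0.06105/0.01858 = -3.286.
Two-sided p-value ≈ 2·Φ(−3.286) = 0.0010; since p < α = 0.05, reject H₀.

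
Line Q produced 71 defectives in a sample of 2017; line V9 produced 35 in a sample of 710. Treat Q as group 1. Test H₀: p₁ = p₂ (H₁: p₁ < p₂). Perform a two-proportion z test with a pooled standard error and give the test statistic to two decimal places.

p̂₁ = 71/2017 = 0.03520, p̂₂ = 35/710 = 0.04930.
Pooled p̂ = (71+35)/(2017+710) = 106/2727 = 0.03887.
SE = √(0.0373596 × 0.00190424) = 0.00843.
z = (0.03520 − 0.04930)/0.00843 = -0.01410/0.00843 = -1.67.

z = -1.67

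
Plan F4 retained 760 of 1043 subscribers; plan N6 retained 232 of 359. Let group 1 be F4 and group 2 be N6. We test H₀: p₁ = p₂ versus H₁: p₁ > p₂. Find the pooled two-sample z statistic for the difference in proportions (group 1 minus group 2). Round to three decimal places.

p̂₁ = 760/1043 = 0.728667, p̂₂ = 232/359 = 0.646240.
Pooled p̂ = (760+232)/(1043+359) = 992/1402 = 0.707561.
SE = √(p̂(1−p̂)(1/n₁+1/n₂)) = √(0.707561·0.292439·0.00374429) = √(0.000774763) = 0.027835.
z = (0.728667 − 0.646240)/0.027835 = 0.082427/0.027835 = 2.961.

z = 2.961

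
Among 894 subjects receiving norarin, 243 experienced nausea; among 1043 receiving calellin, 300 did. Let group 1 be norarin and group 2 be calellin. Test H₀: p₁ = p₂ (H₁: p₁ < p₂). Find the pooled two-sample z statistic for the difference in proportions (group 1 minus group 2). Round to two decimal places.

z = -0.77

p̂₁ = 243/894 ≈ 0.2718, p̂₂ = 300/1043 ≈ 0.2876.
Pooled p̂ = (243+300)/(894+1043) = 543/1937 = 0.2803.
SE = √(p̂(1−p̂)(1/n₁+1/n₂)) = √(0.2803·0.7197·0.00207734) = √(0.000419094) = 0.0205.
z = (0.2718 − 0.2876)/0.0205 = -0.0158/0.0205 = -0.77.
p-value = P(Z < -0.773) ≈ 0.2198.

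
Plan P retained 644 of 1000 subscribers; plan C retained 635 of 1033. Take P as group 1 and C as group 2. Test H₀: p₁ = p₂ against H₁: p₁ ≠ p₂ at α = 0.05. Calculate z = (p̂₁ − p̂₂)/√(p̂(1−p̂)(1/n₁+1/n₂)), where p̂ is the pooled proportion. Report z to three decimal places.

p̂₁ = 644/1000 = 0.64400, p̂₂ = 635/1033 = 0.61471.
Pooled p̂ = (644+635)/(1000+1033) = 1279/2033 = 0.62912.
SE = √(0.233328 × 0.00196805) = 0.02143.
z = (0.64400 − 0.61471)/0.02143 = 0.02929/0.02143 = 1.367.
p-value = 2·P(Z > 1.367) ≈ 0.1717, so at α = 0.05 we fail to reject H₀.

z = 1.367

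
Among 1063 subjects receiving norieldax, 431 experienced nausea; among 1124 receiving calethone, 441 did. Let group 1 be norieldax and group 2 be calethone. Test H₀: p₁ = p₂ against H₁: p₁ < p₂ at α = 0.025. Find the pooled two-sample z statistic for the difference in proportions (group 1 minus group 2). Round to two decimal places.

p̂₁ = 431/1063 ≈ 0.4055, p̂₂ = 441/1124 ≈ 0.3923.
Pooled p̂ = (431+441)/(1063+1124) = 872/2187 = 0.3987.
SE = √(0.239742 × 0.00183041) = 0.0209.
z = (0.4055 − 0.3923)/0.0209 = 0.0132/0.0209 = 0.63.
p-value = P(Z < 0.626) ≈ 0.7342, so at α = 0.025 we fail to reject H₀.

z = 0.63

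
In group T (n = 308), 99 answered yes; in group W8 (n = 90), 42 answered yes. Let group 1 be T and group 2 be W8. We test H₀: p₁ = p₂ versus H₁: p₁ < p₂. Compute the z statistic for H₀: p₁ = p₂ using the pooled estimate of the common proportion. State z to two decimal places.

z = -2.53

p̂₁ = 99/308 ≈ 0.32143, p̂₂ = 42/90 ≈ 0.46667.
Pooled p̂ = (99+42)/(308+90) = 141/398 = 0.35427.
SE = √(p̂(1−p̂)(1/n₁+1/n₂)) = √(0.35427·0.64573·0.0143579) = √(0.00328455) = 0.05731.
z = (0.32143 − 0.46667)/0.05731 = -0.14524/0.05731 = -2.53.
p-value = P(Z < -2.534) ≈ 0.0056.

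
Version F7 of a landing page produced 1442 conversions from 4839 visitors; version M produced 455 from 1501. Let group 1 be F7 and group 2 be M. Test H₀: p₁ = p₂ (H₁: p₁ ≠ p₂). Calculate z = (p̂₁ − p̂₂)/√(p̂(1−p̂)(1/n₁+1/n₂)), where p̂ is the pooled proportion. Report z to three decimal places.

z = -0.380

p̂₁ = 1442/4839 = 0.297995, p̂₂ = 455/1501 = 0.303131.
Pooled p̂ = (1442+455)/(4839+1501) = 1897/6340 = 0.299211.
SE = √(0.209684 × 0.000872877) = 0.013529.
z = (0.297995 − 0.303131)/0.013529 = -0.005136/0.013529 = -0.380.
Two-sided p-value ≈ 2·Φ(−0.380) = 0.7042.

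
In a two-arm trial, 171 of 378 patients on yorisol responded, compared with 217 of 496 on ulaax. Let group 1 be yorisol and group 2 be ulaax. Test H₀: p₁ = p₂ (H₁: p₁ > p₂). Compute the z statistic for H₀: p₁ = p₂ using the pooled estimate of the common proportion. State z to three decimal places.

z = 0.439

p̂₁ = 171/378 = 0.45238, p̂₂ = 217/496 = 0.43750.
Pooled p̂ = (171+217)/(378+496) = 388/874 = 0.44394.
SE = √(0.246857 × 0.00466163) = 0.03392.
z = (0.45238 − 0.43750)/0.03392 = 0.01488/0.03392 = 0.439.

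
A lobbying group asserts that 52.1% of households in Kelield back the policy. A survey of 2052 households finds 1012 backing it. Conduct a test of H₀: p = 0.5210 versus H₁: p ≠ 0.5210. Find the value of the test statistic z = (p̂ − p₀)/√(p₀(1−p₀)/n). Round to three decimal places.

z = -2.523

p̂ = 1012/2052 = 0.493177.
Under H₀, SE = √(0.521·0.479/2052) = √(0.000121617) = 0.011028.
z = (0.493177 − 0.521)/0.011028 = -0.027823/0.011028 = -2.523.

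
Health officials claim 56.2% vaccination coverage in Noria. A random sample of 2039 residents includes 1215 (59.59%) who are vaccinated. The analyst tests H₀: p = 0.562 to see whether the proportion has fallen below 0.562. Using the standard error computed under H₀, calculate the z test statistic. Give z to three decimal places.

p̂ = 1215/2039 ≈ 0.595880.
Standard error under H₀: √(0.562×0.438/2039) = 0.010987.
z = (0.595880 − 0.562)/0.010987 = 0.033880/0.010987 = 3.084.

z = 3.084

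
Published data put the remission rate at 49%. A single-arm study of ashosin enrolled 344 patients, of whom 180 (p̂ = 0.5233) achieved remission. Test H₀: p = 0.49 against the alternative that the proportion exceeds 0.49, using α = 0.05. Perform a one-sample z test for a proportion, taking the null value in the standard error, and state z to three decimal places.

z = 1.234

p̂ = 180/344 = 0.52326.
Under H₀, SE = √(0.49·0.51/344) = √(0.000726453) = 0.02695.
z = (0.52326 − 0.49)/0.02695 = 0.03326/0.02695 = 1.234.
p-value = P(Z > 1.234) ≈ 0.1086. With α = 0.05, fail to reject H₀.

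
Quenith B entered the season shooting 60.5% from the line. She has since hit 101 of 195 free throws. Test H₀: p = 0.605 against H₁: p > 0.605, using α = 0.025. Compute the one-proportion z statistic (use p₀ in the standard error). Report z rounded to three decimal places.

z = -2.487

p̂ = 101/195 = 0.517949.
SE = √(p₀(1−p₀)/n) = √(0.23897/195) = 0.035007.
z = (0.517949 − 0.605)/0.035007 = -0.087051/0.035007 = -2.487.
p-value = P(Z > -2.487) ≈ 0.9936, so at α = 0.025 we fail to reject H₀.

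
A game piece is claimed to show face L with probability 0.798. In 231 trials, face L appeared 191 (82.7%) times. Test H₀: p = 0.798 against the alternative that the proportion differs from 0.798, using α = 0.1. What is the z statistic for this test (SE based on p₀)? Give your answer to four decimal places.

z = 1.0917

p̂ = 191/231 ≈ 0.8268398.
Under H₀, SE = √(0.798·0.202/231) = √(0.000697818) = 0.0264162.
z = (0.8268398 − 0.798)/0.0264162 = 0.0288398/0.0264162 = 1.0917.
Two-sided p-value ≈ 2·Φ(−1.092) = 0.2749, so at α = 0.1 we fail to reject H₀.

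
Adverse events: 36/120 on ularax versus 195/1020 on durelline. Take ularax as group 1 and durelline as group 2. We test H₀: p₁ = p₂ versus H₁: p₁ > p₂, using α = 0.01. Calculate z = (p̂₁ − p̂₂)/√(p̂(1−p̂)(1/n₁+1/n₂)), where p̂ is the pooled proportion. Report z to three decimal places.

z = 2.805

p̂₁ = 36/120 = 0.30000, p̂₂ = 195/1020 = 0.19118.
Pooled p̂ = (36+195)/(120+1020) = 231/1140 = 0.20263.
SE = √(p̂(1−p̂)(1/n₁+1/n₂)) = √(0.20263·0.79737·0.00931373) = √(0.00150484) = 0.03879.
z = (0.30000 − 0.19118)/0.03879 = 0.10882/0.03879 = 2.805.
p-value = P(Z > 2.805) ≈ 0.0025, so at α = 0.01 we reject H₀.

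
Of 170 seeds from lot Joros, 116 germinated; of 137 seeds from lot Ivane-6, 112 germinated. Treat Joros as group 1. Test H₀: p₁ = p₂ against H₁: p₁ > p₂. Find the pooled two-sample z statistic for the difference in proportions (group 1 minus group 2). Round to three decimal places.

p̂₁ = 116/170 = 0.68235, p̂₂ = 112/137 = 0.81752.
Pooled p̂ = (116+112)/(170+137) = 228/307 = 0.74267.
SE = √(p̂(1−p̂)(1/n₁+1/n₂)) = √(0.74267·0.25733·0.0131816) = √(0.00251915) = 0.05019.
z = (0.68235 − 0.81752)/0.05019 = -0.13517/0.05019 = -2.693.

z = -2.693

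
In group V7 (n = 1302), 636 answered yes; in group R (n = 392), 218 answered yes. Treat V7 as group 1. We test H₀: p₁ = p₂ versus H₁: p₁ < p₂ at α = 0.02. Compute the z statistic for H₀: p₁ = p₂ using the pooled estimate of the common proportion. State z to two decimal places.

p̂₁ = 636/1302 = 0.4885, p̂₂ = 218/392 = 0.5561.
Pooled p̂ = (636+218)/(1302+392) = 854/1694 = 0.5041.
SE = √(0.249983 × 0.00331907) = 0.0288.
z = (0.4885 − 0.5561)/0.0288 = -0.0676/0.0288 = -2.35.
p-value = P(Z < -2.348) ≈ 0.0094; since p < α = 0.02, reject H₀.

z = -2.35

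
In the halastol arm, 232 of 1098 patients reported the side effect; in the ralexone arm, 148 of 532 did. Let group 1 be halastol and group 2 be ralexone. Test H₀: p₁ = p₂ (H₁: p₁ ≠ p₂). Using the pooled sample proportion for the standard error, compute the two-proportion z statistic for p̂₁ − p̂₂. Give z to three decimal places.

z = -2.995

p̂₁ = 232/1098 ≈ 0.21129, p̂₂ = 148/532 ≈ 0.27820.
Pooled p̂ = (232+148)/(1098+532) = 380/1630 = 0.23313.
SE = √(p̂(1−p̂)(1/n₁+1/n₂)) = √(0.23313·0.76687·0.00279045) = √(0.000498875) = 0.02234.
z = (0.21129 − 0.27820)/0.02234 = -0.06691/0.02234 = -2.995.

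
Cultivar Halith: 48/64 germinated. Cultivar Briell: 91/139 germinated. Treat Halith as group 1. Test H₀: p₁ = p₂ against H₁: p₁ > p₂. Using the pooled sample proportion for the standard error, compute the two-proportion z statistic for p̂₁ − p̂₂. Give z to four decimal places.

p̂₁ = 48/64 ≈ 0.750000, p̂₂ = 91/139 ≈ 0.654676.
Pooled p̂ = (48+91)/(64+139) = 139/203 = 0.684729.
SE = √(0.215875 × 0.0228192) = 0.070186.
z = (0.750000 − 0.654676)/0.070186 = 0.095324/0.070186 = 1.3582.
p-value = P(Z > 1.358) ≈ 0.0872.

z = 1.3582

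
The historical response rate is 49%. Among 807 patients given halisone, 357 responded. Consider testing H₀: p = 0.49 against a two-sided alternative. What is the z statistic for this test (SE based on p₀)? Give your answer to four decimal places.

z = -2.7061

p̂ = 357/807 = 0.4423792.
Under H₀, SE = √(0.49·0.51/807) = √(0.000309665) = 0.0175973.
z = (0.4423792 − 0.49)/0.0175973 = -0.0476208/0.0175973 = -2.7061.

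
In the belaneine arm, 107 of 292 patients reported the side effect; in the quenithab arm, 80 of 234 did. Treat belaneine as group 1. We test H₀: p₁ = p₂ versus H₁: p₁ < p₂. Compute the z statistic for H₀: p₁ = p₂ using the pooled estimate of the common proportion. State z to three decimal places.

z = 0.585

p̂₁ = 107/292 = 0.36644, p̂₂ = 80/234 = 0.34188.
Pooled p̂ = (107+80)/(292+234) = 187/526 = 0.35551.
SE = √(p̂(1−p̂)(1/n₁+1/n₂)) = √(0.35551·0.64449·0.00769816) = √(0.00176383) = 0.04200.
z = (0.36644 − 0.34188)/0.04200 = 0.02456/0.04200 = 0.585.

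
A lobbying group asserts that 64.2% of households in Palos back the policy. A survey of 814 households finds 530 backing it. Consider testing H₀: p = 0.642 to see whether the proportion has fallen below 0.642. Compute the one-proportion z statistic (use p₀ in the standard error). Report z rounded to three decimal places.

z = 0.542

p̂ = 530/814 = 0.65111.
SE = √(p₀(1−p₀)/n) = √(0.22984/814) = 0.01680.
z = (0.65111 − 0.642)/0.01680 = 0.00911/0.01680 = 0.542.
p-value = P(Z < 0.542) ≈ 0.7061.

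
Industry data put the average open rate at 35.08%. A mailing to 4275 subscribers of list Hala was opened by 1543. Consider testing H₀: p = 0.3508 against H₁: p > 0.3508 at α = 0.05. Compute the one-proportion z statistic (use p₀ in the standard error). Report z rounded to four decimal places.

z = 1.3887

p̂ = 1543/4275 = 0.360936.
Standard error under H₀: √(0.3508×0.6492/4275) = 0.007299.
z = (0.360936 − 0.3508)/0.007299 = 0.010136/0.007299 = 1.3887.
p-value = P(Z > 1.389) ≈ 0.0825, so at α = 0.05 we fail to reject H₀.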